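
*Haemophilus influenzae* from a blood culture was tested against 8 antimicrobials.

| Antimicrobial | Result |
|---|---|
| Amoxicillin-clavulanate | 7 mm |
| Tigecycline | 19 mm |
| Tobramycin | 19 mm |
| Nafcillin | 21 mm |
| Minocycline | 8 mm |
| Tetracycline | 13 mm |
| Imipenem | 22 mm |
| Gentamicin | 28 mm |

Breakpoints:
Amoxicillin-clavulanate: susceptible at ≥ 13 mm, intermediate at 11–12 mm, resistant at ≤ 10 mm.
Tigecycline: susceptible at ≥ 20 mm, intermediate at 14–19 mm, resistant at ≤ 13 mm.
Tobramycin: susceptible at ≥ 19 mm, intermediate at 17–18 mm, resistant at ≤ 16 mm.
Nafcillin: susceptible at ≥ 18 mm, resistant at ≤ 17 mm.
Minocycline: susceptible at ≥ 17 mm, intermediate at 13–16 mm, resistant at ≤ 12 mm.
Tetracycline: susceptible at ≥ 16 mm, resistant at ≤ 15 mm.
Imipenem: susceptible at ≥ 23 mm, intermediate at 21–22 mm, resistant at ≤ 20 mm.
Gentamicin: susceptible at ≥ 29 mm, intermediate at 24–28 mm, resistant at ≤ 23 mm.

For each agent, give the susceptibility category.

Amoxicillin-clavulanate (7 mm) ≤ 10 mm → Resistant
Tigecycline (19 mm) in 14–19 mm — Intermediate
Tobramycin: 19 mm is ≥ 19 mm → Susceptible
Nafcillin 21 mm: ≥ 18 mm ⇒ susceptible
Minocycline (8 mm) ≤ 12 mm ⇒ R
Tetracycline (13 mm) ≤ 15 mm ⇒ resistant
Imipenem: 22 mm is in 21–22 mm → I
Gentamicin (28 mm) in 24–28 mm ⇒ intermediate

R, I, S, S, R, R, I, I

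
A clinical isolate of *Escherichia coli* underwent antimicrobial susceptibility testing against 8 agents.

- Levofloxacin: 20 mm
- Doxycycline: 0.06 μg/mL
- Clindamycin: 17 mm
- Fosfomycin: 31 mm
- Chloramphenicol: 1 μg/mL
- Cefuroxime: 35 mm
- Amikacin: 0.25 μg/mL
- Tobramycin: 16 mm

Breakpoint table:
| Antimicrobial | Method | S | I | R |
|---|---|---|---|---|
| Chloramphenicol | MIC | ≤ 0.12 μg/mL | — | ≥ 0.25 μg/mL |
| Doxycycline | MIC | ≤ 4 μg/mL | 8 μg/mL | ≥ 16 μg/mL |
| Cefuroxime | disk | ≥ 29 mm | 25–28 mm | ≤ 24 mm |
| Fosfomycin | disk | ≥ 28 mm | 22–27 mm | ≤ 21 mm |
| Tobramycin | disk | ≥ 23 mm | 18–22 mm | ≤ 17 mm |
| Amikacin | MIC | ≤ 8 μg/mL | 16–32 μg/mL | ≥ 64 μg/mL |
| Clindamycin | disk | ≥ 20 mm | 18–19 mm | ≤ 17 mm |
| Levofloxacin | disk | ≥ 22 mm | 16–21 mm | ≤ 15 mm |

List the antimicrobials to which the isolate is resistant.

Levofloxacin (20 mm) in 16–21 mm — I
Doxycycline 0.06 μg/mL: ≤ 4 μg/mL → S
Clindamycin (17 mm) ≤ 17 mm ⇒ Resistant
Fosfomycin (31 mm) ≥ 28 mm → susceptible
Chloramphenicol: 1 μg/mL is ≥ 0.25 μg/mL → resistant
Cefuroxime: 35 mm is ≥ 29 mm → Susceptible
Amikacin: 0.25 μg/mL is ≤ 8 μg/mL ⇒ Susceptible
Tobramycin 16 mm: ≤ 17 mm ⇒ Resistant

clindamycin, chloramphenicol, tobramycin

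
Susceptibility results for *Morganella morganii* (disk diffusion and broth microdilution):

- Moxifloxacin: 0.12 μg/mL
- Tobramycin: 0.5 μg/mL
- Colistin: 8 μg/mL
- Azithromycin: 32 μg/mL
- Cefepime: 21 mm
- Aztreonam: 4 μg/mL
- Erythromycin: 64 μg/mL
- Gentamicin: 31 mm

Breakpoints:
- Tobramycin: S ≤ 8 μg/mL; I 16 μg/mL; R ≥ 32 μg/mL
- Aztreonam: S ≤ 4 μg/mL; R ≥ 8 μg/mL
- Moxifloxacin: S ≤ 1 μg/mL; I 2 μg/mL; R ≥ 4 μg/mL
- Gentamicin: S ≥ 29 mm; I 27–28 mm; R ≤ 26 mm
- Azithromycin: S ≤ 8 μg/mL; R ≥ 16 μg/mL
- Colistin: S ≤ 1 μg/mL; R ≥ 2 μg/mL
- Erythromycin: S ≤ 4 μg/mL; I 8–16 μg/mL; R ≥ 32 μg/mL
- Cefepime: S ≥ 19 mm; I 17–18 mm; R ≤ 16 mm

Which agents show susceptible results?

Moxifloxacin (0.12 μg/mL) ≤ 1 μg/mL ⇒ Susceptible
Tobramycin (0.5 μg/mL) ≤ 8 μg/mL — susceptible
Colistin 8 μg/mL: ≥ 2 μg/mL ⇒ Resistant
Azithromycin (32 μg/mL) ≥ 16 μg/mL — Resistant
Cefepime 21 mm: ≥ 19 mm — S
Aztreonam 4 μg/mL: ≤ 4 μg/mL → Susceptible
Erythromycin: 64 μg/mL is ≥ 32 μg/mL — resistant
Gentamicin (31 mm) ≥ 29 mm ⇒ susceptible

moxifloxacin, tobramycin, cefepime, aztreonam, gentamicin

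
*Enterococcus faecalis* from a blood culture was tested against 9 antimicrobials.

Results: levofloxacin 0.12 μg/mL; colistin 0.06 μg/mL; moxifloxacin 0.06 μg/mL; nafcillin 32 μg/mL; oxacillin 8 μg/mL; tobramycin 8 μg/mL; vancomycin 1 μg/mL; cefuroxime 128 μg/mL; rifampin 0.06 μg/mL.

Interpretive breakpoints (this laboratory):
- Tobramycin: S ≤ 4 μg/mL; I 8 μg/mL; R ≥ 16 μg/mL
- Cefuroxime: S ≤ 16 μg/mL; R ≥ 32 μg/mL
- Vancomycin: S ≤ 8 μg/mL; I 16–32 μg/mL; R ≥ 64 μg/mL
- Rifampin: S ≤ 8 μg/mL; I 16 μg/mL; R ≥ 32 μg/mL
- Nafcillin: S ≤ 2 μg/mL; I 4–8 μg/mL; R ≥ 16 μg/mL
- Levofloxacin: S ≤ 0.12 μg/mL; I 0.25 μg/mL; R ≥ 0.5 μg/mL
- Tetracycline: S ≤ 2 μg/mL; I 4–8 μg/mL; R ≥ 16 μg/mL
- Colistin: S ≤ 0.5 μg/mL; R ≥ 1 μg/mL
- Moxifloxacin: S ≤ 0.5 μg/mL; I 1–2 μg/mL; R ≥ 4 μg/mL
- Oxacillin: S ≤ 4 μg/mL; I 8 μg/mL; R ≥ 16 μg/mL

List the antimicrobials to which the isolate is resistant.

Levofloxacin 0.12 μg/mL: ≤ 0.12 μg/mL → Susceptible
Colistin: 0.06 μg/mL is ≤ 0.5 μg/mL → S
Moxifloxacin: 0.06 μg/mL is ≤ 0.5 μg/mL ⇒ susceptible
Nafcillin 32 μg/mL: ≥ 16 μg/mL ⇒ Resistant
Oxacillin: 8 μg/mL is = 8 μg/mL ⇒ Intermediate
Tobramycin 8 μg/mL: = 8 μg/mL ⇒ Intermediate
Vancomycin 1 μg/mL: ≤ 8 μg/mL ⇒ S
Cefuroxime 128 μg/mL: ≥ 32 μg/mL — resistant
Rifampin 0.06 μg/mL: ≤ 8 μg/mL → S

nafcillin, cefuroxime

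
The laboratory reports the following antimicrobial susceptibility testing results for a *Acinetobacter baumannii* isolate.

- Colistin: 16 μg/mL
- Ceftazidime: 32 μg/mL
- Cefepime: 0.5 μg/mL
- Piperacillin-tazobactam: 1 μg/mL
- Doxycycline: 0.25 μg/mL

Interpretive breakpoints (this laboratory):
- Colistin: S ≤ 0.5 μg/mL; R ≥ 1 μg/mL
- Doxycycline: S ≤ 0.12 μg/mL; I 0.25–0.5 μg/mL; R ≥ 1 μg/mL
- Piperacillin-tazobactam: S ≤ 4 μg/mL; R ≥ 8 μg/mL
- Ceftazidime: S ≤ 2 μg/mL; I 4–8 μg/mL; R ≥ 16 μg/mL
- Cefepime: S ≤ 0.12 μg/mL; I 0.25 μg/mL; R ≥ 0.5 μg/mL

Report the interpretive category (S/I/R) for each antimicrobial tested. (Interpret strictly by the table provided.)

Colistin 16 μg/mL: ≥ 1 μg/mL → resistant
Ceftazidime: 32 μg/mL is ≥ 16 μg/mL ⇒ resistant
Cefepime: 0.5 μg/mL is ≥ 0.5 μg/mL → R
Piperacillin-tazobactam 1 μg/mL: ≤ 4 μg/mL ⇒ S
Doxycycline: 0.25 μg/mL is in 0.25–0.5 μg/mL ⇒ Intermediate

R, R, R, S, I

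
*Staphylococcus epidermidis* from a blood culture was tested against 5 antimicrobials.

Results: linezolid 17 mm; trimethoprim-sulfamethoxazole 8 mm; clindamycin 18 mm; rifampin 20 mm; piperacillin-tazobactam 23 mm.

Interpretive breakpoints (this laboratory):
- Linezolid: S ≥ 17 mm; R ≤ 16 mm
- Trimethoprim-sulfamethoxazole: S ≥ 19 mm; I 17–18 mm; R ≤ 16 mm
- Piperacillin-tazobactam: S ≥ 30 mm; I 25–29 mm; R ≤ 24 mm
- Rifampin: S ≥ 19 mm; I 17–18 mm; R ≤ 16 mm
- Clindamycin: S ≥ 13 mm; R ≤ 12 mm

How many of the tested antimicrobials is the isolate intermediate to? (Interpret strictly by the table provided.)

0

Linezolid: 17 mm is ≥ 17 mm ⇒ susceptible
Trimethoprim-sulfamethoxazole 8 mm: ≤ 16 mm → R
Clindamycin 18 mm: ≥ 13 mm — susceptible
Rifampin: 20 mm is ≥ 19 mm — susceptible
Piperacillin-tazobactam: 23 mm is ≤ 24 mm ⇒ R
Intermediate: 0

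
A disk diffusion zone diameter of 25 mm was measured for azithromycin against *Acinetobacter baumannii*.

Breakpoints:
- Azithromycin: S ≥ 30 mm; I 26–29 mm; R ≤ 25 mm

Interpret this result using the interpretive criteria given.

Azithromycin 25 mm: ≤ 25 mm — resistant

R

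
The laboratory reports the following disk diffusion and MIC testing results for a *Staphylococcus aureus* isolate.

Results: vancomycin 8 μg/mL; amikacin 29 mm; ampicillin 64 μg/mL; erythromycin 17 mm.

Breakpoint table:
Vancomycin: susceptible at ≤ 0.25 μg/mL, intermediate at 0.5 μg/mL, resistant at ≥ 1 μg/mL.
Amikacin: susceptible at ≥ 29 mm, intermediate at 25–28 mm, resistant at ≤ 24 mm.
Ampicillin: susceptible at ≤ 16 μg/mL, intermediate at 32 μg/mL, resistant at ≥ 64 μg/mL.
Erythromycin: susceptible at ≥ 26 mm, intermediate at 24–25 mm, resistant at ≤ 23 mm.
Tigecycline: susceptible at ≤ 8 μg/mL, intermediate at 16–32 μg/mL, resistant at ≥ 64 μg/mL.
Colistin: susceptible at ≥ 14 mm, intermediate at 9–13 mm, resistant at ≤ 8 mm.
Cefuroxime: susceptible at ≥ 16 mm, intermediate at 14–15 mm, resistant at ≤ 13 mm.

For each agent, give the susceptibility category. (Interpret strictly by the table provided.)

R, S, R, R

Vancomycin 8 μg/mL: ≥ 1 μg/mL → R
Amikacin 29 mm: ≥ 29 mm → S
Ampicillin 64 μg/mL: ≥ 64 μg/mL → Resistant
Erythromycin: 17 mm is ≤ 23 mm ⇒ R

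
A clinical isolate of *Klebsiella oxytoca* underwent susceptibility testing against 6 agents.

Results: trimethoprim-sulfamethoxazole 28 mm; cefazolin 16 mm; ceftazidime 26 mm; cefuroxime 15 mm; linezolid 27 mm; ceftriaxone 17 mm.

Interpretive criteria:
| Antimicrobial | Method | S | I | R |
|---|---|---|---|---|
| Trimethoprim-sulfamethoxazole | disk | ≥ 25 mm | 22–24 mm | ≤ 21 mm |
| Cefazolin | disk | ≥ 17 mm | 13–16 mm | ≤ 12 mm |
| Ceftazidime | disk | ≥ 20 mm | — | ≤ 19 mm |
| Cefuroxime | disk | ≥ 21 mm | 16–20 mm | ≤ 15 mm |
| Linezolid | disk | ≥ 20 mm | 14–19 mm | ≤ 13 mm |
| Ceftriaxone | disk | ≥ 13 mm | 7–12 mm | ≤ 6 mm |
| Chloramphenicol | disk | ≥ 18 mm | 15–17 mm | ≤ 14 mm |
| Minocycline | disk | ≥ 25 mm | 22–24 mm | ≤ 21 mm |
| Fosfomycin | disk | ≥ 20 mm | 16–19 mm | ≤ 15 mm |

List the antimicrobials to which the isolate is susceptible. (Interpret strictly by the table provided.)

Trimethoprim-sulfamethoxazole (28 mm) ≥ 25 mm ⇒ Susceptible
Cefazolin 16 mm: in 13–16 mm → I
Ceftazidime (26 mm) ≥ 20 mm → S
Cefuroxime 15 mm: ≤ 15 mm — Resistant
Linezolid 27 mm: ≥ 20 mm — susceptible
Ceftriaxone 17 mm: ≥ 13 mm → susceptible

trimethoprim-sulfamethoxazole, ceftazidime, linezolid, ceftriaxone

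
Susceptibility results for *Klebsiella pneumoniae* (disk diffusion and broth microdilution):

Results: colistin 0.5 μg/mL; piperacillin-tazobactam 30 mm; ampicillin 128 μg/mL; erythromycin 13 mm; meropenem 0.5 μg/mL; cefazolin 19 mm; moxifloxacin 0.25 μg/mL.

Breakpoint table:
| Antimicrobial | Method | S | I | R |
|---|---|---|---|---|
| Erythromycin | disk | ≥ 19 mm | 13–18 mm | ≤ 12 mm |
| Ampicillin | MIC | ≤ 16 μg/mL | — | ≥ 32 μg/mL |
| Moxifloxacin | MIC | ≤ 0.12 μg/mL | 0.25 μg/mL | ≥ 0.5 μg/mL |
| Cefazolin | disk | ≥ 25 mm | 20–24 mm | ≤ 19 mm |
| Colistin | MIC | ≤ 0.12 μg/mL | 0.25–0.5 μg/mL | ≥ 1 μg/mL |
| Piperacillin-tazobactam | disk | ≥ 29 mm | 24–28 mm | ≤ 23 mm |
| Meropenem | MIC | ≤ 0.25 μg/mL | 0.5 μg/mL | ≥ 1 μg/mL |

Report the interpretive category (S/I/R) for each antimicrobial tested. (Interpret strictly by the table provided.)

I, S, R, I, I, R, I

Colistin: 0.5 μg/mL is in 0.25–0.5 μg/mL ⇒ Intermediate
Piperacillin-tazobactam 30 mm: ≥ 29 mm ⇒ Susceptible
Ampicillin (128 μg/mL) ≥ 32 μg/mL ⇒ Resistant
Erythromycin (13 mm) in 13–18 mm — intermediate
Meropenem 0.5 μg/mL: = 0.5 μg/mL → Intermediate
Cefazolin: 19 mm is ≤ 19 mm → resistant
Moxifloxacin (0.25 μg/mL) = 0.25 μg/mL — intermediate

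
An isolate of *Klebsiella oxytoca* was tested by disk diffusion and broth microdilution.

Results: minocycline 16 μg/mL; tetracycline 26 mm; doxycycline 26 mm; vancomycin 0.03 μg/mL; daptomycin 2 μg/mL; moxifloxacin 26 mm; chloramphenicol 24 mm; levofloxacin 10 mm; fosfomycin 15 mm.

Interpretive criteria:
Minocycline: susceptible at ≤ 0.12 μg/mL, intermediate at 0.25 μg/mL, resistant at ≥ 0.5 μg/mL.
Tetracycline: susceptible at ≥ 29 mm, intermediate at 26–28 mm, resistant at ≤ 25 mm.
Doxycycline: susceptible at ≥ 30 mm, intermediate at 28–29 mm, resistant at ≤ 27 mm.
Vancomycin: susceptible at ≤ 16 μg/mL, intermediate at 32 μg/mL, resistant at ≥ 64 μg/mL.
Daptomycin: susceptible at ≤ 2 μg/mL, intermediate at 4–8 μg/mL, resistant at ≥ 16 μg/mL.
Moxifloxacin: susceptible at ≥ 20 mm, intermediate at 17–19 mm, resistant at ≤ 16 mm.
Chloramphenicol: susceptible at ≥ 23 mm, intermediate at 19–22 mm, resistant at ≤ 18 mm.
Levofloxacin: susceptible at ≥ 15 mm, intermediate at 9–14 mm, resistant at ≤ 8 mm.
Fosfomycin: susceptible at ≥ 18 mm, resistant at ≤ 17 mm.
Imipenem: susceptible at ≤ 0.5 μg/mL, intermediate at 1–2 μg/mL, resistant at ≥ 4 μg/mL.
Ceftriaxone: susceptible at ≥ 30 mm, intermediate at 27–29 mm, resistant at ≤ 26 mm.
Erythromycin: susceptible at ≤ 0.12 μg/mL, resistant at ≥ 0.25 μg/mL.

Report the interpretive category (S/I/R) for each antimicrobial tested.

Minocycline (16 μg/mL) ≥ 0.5 μg/mL → resistant
Tetracycline: 26 mm is in 26–28 mm → Intermediate
Doxycycline (26 mm) ≤ 27 mm — R
Vancomycin: 0.03 μg/mL is ≤ 16 μg/mL → susceptible
Daptomycin (2 μg/mL) ≤ 2 μg/mL ⇒ susceptible
Moxifloxacin (26 mm) ≥ 20 mm → Susceptible
Chloramphenicol 24 mm: ≥ 23 mm → Susceptible
Levofloxacin 10 mm: in 9–14 mm — Intermediate
Fosfomycin: 15 mm is ≤ 17 mm → resistant

R, I, R, S, S, S, S, I, R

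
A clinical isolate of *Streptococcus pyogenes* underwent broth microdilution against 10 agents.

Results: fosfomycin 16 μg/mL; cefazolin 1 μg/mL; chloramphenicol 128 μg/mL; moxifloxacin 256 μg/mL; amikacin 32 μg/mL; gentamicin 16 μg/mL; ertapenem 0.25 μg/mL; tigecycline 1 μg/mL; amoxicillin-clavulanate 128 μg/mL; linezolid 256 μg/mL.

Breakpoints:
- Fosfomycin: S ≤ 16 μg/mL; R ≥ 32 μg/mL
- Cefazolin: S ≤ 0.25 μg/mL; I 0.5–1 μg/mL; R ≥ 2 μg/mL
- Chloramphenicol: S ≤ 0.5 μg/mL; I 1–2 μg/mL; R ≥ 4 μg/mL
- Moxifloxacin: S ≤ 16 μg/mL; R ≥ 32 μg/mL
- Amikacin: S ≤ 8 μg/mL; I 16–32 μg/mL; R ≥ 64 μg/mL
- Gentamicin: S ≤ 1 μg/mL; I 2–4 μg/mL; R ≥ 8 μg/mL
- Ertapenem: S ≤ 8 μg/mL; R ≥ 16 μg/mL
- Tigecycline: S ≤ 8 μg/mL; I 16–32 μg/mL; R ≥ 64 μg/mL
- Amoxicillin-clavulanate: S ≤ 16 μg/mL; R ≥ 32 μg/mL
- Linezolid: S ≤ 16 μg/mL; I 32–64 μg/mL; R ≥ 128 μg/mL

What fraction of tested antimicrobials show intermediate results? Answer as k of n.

Fosfomycin: 16 μg/mL is ≤ 16 μg/mL → susceptible
Cefazolin (1 μg/mL) in 0.5–1 μg/mL ⇒ Intermediate
Chloramphenicol (128 μg/mL) ≥ 4 μg/mL ⇒ Resistant
Moxifloxacin (256 μg/mL) ≥ 32 μg/mL — resistant
Amikacin 32 μg/mL: in 16–32 μg/mL — intermediate
Gentamicin: 16 μg/mL is ≥ 8 μg/mL ⇒ Resistant
Ertapenem (0.25 μg/mL) ≤ 8 μg/mL → S
Tigecycline 1 μg/mL: ≤ 8 μg/mL → susceptible
Amoxicillin-clavulanate (128 μg/mL) ≥ 32 μg/mL — resistant
Linezolid: 256 μg/mL is ≥ 128 μg/mL ⇒ Resistant
Intermediate: 2/10

2 of 10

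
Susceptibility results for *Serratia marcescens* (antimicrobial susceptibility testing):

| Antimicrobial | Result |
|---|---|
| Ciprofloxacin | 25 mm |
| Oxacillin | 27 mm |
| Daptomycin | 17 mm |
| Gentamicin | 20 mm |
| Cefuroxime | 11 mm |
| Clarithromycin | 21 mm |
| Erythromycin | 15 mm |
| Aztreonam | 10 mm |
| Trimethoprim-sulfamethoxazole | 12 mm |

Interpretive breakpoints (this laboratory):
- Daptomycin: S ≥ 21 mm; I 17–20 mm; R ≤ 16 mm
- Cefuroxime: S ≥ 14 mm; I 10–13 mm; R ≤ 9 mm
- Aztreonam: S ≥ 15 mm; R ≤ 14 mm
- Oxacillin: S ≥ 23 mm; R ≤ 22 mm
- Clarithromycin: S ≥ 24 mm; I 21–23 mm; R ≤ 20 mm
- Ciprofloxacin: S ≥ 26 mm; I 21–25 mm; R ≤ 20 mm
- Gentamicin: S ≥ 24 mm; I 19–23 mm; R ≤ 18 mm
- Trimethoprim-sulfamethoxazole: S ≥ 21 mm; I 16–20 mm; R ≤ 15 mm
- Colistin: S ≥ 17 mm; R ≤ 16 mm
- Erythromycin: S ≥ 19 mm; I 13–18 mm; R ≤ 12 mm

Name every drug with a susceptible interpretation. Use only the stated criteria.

Ciprofloxacin (25 mm) in 21–25 mm → intermediate
Oxacillin: 27 mm is ≥ 23 mm ⇒ susceptible
Daptomycin: 17 mm is in 17–20 mm ⇒ intermediate
Gentamicin 20 mm: in 19–23 mm — I
Cefuroxime: 11 mm is in 10–13 mm ⇒ Intermediate
Clarithromycin 21 mm: in 21–23 mm → I
Erythromycin (15 mm) in 13–18 mm → intermediate
Aztreonam (10 mm) ≤ 14 mm → resistant
Trimethoprim-sulfamethoxazole (12 mm) ≤ 15 mm ⇒ Resistant

oxacillin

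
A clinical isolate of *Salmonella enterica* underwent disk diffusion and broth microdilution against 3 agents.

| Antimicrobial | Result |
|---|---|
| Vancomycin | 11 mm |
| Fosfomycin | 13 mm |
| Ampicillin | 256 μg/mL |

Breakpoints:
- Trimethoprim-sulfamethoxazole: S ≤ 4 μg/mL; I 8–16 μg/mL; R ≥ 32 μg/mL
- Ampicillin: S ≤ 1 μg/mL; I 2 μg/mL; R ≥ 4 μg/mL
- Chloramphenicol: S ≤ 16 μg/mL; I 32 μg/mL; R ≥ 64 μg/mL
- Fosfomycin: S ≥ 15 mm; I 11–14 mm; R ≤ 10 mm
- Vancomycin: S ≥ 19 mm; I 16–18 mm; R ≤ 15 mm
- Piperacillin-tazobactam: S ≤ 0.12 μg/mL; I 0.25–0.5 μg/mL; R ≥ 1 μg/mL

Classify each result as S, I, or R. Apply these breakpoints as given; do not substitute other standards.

R, I, R

Vancomycin (11 mm) ≤ 15 mm — R
Fosfomycin: 13 mm is in 11–14 mm ⇒ intermediate
Ampicillin (256 μg/mL) ≥ 4 μg/mL — Resistant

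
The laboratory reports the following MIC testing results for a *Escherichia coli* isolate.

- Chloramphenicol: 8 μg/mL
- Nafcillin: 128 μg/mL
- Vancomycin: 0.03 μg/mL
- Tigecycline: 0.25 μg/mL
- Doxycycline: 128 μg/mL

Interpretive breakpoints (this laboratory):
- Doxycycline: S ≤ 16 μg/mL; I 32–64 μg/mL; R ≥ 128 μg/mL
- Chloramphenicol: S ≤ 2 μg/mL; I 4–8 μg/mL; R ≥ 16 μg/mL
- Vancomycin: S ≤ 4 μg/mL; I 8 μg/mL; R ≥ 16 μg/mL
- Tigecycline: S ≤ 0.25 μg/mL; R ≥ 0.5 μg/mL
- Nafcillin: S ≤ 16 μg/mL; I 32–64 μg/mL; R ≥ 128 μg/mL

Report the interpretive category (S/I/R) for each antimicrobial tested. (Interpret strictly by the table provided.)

I, R, S, S, R

Chloramphenicol (8 μg/mL) in 4–8 μg/mL — Intermediate
Nafcillin (128 μg/mL) ≥ 128 μg/mL → Resistant
Vancomycin: 0.03 μg/mL is ≤ 4 μg/mL — Susceptible
Tigecycline: 0.25 μg/mL is ≤ 0.25 μg/mL — susceptible
Doxycycline 128 μg/mL: ≥ 128 μg/mL ⇒ resistant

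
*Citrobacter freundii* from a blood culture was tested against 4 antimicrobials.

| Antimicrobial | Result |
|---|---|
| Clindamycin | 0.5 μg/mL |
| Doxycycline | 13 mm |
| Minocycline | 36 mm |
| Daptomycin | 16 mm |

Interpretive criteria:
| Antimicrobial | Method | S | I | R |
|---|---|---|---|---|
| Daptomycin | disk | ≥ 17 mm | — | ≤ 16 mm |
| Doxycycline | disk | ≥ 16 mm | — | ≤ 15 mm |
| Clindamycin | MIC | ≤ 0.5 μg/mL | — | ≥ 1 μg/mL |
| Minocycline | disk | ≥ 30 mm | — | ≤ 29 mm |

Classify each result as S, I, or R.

S, R, S, R

Clindamycin (0.5 μg/mL) ≤ 0.5 μg/mL ⇒ S
Doxycycline: 13 mm is ≤ 15 mm — R
Minocycline (36 mm) ≥ 30 mm — susceptible
Daptomycin (16 mm) ≤ 16 mm → resistant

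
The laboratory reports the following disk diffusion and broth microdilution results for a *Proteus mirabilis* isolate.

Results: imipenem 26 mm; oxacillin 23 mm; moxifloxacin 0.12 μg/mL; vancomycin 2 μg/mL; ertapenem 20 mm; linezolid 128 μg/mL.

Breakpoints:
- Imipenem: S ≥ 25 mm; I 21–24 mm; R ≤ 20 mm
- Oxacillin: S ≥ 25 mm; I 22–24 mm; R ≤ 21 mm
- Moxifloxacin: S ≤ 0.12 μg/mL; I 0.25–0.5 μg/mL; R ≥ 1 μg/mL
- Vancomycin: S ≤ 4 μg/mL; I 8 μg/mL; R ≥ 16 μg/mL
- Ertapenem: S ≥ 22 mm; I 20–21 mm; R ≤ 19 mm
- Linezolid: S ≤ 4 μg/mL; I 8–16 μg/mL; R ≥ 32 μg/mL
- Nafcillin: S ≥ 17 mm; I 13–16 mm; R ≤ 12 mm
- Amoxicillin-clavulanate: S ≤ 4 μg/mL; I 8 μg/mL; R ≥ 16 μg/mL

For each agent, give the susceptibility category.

Imipenem: 26 mm is ≥ 25 mm ⇒ Susceptible
Oxacillin 23 mm: in 22–24 mm → intermediate
Moxifloxacin 0.12 μg/mL: ≤ 0.12 μg/mL → Susceptible
Vancomycin (2 μg/mL) ≤ 4 μg/mL — Susceptible
Ertapenem 20 mm: in 20–21 mm — Intermediate
Linezolid: 128 μg/mL is ≥ 32 μg/mL → R

S, I, S, S, I, R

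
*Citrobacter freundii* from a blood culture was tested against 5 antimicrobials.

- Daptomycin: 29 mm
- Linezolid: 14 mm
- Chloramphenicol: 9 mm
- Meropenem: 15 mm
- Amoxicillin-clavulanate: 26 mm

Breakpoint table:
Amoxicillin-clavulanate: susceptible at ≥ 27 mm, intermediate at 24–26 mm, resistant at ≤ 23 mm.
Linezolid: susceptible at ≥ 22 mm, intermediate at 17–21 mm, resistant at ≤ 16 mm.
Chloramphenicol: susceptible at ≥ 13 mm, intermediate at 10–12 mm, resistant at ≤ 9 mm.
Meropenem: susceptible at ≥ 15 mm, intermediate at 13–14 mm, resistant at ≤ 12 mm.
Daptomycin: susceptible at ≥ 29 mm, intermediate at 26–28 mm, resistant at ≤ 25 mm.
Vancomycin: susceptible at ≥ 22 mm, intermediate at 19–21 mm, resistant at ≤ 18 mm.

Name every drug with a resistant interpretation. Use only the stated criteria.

linezolid, chloramphenicol

Daptomycin (29 mm) ≥ 29 mm → Susceptible
Linezolid (14 mm) ≤ 16 mm → R
Chloramphenicol: 9 mm is ≤ 9 mm — R
Meropenem 15 mm: ≥ 15 mm — S
Amoxicillin-clavulanate: 26 mm is in 24–26 mm — Intermediate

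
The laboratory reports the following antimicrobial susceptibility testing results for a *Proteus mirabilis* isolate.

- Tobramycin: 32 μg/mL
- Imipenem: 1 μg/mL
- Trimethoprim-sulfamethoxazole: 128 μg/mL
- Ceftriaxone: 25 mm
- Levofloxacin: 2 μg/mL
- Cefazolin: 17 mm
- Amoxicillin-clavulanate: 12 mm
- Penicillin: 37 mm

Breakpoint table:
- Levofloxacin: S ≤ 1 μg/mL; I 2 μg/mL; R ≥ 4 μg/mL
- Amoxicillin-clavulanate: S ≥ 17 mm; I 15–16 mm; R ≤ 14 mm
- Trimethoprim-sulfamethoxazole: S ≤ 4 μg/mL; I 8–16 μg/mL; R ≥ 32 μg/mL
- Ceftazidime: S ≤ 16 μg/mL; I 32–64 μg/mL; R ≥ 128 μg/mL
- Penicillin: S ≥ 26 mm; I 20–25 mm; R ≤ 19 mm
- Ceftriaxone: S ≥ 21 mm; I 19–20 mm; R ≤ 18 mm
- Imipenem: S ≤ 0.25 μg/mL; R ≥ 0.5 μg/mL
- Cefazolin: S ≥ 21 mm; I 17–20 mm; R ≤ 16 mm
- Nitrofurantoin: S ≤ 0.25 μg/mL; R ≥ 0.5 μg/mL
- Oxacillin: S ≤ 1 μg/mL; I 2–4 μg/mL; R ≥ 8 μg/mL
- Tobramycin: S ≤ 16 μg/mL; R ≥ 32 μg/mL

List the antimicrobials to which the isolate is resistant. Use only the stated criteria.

tobramycin, imipenem, trimethoprim-sulfamethoxazole, amoxicillin-clavulanate

Tobramycin: 32 μg/mL is ≥ 32 μg/mL ⇒ R
Imipenem 1 μg/mL: ≥ 0.5 μg/mL → Resistant
Trimethoprim-sulfamethoxazole 128 μg/mL: ≥ 32 μg/mL → resistant
Ceftriaxone: 25 mm is ≥ 21 mm → Susceptible
Levofloxacin: 2 μg/mL is = 2 μg/mL — Intermediate
Cefazolin: 17 mm is in 17–20 mm → intermediate
Amoxicillin-clavulanate 12 mm: ≤ 14 mm ⇒ resistant
Penicillin 37 mm: ≥ 26 mm — Susceptible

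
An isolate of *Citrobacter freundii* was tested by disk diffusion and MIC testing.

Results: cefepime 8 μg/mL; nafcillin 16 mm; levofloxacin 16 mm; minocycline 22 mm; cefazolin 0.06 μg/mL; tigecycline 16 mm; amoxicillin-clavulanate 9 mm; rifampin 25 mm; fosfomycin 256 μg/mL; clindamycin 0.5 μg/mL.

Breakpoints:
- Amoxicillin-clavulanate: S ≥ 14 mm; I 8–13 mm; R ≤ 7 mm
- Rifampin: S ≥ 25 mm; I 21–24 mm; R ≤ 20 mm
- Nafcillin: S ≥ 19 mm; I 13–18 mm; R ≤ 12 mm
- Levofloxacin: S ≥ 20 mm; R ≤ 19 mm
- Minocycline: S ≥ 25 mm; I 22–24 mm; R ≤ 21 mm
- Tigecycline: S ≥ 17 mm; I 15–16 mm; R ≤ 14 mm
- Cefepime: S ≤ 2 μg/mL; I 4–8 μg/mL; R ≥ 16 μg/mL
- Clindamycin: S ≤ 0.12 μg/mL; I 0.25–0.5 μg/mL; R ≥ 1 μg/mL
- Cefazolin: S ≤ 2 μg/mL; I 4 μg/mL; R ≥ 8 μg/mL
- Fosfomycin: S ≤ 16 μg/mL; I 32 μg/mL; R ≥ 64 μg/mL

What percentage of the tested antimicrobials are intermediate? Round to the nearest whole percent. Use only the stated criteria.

60%

Cefepime: 8 μg/mL is in 4–8 μg/mL → Intermediate
Nafcillin: 16 mm is in 13–18 mm — intermediate
Levofloxacin 16 mm: ≤ 19 mm — R
Minocycline: 22 mm is in 22–24 mm — I
Cefazolin (0.06 μg/mL) ≤ 2 μg/mL ⇒ Susceptible
Tigecycline (16 mm) in 15–16 mm — I
Amoxicillin-clavulanate 9 mm: in 8–13 mm ⇒ I
Rifampin 25 mm: ≥ 25 mm — S
Fosfomycin: 256 μg/mL is ≥ 64 μg/mL ⇒ R
Clindamycin (0.5 μg/mL) in 0.25–0.5 μg/mL → I
Intermediate: 6/10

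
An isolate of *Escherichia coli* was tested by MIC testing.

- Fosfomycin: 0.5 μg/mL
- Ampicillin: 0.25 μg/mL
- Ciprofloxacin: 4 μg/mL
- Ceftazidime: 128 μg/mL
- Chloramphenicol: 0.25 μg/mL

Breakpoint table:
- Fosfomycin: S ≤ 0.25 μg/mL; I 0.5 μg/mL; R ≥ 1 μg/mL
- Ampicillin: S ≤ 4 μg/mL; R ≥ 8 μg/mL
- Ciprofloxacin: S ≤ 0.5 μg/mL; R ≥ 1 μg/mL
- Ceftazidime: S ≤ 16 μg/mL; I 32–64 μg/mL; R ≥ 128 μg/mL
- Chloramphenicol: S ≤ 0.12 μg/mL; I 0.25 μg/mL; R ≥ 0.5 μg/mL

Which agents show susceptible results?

ampicillin

Fosfomycin (0.5 μg/mL) = 0.5 μg/mL — I
Ampicillin (0.25 μg/mL) ≤ 4 μg/mL — Susceptible
Ciprofloxacin 4 μg/mL: ≥ 1 μg/mL → Resistant
Ceftazidime: 128 μg/mL is ≥ 128 μg/mL — resistant
Chloramphenicol 0.25 μg/mL: = 0.25 μg/mL ⇒ Intermediate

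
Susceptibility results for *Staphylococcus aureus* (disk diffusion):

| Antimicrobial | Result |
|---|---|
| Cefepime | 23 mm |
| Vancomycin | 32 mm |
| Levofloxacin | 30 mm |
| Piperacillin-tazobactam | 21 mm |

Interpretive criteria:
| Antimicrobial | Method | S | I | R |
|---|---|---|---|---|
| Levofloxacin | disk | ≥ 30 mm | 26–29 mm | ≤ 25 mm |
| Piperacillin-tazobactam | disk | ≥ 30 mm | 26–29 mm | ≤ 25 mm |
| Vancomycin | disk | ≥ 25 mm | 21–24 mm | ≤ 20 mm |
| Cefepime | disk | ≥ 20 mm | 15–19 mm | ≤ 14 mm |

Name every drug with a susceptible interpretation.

cefepime, vancomycin, levofloxacin

Cefepime 23 mm: ≥ 20 mm — S
Vancomycin (32 mm) ≥ 25 mm ⇒ susceptible
Levofloxacin (30 mm) ≥ 30 mm ⇒ S
Piperacillin-tazobactam: 21 mm is ≤ 25 mm ⇒ resistant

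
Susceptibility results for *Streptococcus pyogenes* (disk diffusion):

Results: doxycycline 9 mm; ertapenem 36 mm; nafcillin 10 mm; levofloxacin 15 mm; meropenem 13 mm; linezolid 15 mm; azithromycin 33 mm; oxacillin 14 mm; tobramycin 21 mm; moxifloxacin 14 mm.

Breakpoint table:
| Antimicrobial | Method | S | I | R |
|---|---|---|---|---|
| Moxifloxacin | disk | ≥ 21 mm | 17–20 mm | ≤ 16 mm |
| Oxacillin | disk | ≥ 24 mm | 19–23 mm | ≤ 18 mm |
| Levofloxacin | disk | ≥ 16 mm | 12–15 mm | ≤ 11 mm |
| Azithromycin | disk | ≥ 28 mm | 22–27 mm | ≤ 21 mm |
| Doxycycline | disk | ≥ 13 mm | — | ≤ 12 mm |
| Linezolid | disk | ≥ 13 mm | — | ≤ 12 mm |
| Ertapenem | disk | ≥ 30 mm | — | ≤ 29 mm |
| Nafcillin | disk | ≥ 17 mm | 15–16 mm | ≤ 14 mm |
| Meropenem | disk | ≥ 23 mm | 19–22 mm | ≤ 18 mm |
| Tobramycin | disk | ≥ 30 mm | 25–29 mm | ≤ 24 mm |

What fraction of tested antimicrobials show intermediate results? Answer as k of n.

1 of 10

Doxycycline 9 mm: ≤ 12 mm → Resistant
Ertapenem 36 mm: ≥ 30 mm ⇒ Susceptible
Nafcillin: 10 mm is ≤ 14 mm ⇒ R
Levofloxacin: 15 mm is in 12–15 mm ⇒ I
Meropenem: 13 mm is ≤ 18 mm ⇒ resistant
Linezolid 15 mm: ≥ 13 mm → Susceptible
Azithromycin: 33 mm is ≥ 28 mm — S
Oxacillin 14 mm: ≤ 18 mm → R
Tobramycin 21 mm: ≤ 24 mm ⇒ Resistant
Moxifloxacin (14 mm) ≤ 16 mm → R
Intermediate: 1/10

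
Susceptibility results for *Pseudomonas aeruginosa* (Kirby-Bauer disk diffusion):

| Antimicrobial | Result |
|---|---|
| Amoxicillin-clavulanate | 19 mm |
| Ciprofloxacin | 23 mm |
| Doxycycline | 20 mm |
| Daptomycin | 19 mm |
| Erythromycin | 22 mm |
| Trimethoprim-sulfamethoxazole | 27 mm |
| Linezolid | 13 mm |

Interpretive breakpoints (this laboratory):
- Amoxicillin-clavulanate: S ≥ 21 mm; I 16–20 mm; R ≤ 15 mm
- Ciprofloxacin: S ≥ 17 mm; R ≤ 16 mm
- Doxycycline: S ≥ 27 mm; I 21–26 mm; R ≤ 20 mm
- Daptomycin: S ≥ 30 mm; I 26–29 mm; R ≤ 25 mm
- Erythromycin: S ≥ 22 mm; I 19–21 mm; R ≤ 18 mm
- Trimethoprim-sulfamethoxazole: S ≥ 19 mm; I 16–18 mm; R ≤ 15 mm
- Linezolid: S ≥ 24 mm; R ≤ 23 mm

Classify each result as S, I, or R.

Amoxicillin-clavulanate 19 mm: in 16–20 mm ⇒ intermediate
Ciprofloxacin (23 mm) ≥ 17 mm — susceptible
Doxycycline (20 mm) ≤ 20 mm → resistant
Daptomycin 19 mm: ≤ 25 mm — Resistant
Erythromycin 22 mm: ≥ 22 mm → Susceptible
Trimethoprim-sulfamethoxazole: 27 mm is ≥ 19 mm → S
Linezolid: 13 mm is ≤ 23 mm → Resistant

I, S, R, R, S, S, R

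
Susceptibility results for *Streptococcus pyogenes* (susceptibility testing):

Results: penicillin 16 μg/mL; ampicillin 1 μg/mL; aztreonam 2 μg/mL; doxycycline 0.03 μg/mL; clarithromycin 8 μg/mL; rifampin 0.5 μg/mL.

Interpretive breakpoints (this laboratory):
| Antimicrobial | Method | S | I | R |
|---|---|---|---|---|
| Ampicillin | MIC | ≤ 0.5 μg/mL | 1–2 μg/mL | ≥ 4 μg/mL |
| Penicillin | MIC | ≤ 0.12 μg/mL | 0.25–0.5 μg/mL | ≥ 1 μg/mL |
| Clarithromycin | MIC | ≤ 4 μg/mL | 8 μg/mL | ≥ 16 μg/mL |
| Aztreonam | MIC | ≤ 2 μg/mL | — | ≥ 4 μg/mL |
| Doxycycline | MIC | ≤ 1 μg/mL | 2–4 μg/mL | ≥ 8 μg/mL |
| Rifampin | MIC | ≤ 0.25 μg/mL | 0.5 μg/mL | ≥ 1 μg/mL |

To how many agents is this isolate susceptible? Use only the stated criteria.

Penicillin 16 μg/mL: ≥ 1 μg/mL — R
Ampicillin (1 μg/mL) in 1–2 μg/mL → Intermediate
Aztreonam (2 μg/mL) ≤ 2 μg/mL → susceptible
Doxycycline: 0.03 μg/mL is ≤ 1 μg/mL → susceptible
Clarithromycin: 8 μg/mL is = 8 μg/mL ⇒ I
Rifampin (0.5 μg/mL) = 0.5 μg/mL → I
Susceptible: 2

2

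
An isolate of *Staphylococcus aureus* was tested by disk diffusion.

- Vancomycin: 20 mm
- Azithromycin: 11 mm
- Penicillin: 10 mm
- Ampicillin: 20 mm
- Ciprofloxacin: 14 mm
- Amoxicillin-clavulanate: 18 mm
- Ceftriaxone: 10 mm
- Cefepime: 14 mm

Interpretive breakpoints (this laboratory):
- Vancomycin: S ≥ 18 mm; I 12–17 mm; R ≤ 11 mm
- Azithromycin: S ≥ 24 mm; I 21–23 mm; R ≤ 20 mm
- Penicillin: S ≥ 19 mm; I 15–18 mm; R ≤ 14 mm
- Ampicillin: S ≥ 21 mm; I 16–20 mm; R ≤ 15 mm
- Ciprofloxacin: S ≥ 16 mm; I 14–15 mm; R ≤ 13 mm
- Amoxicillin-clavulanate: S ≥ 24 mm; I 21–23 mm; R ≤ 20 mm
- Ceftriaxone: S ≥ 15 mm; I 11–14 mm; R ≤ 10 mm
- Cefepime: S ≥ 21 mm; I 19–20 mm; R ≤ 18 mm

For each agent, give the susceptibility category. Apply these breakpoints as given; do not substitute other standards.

S, R, R, I, I, R, R, R

Vancomycin 20 mm: ≥ 18 mm ⇒ Susceptible
Azithromycin 11 mm: ≤ 20 mm — resistant
Penicillin (10 mm) ≤ 14 mm → R
Ampicillin (20 mm) in 16–20 mm — Intermediate
Ciprofloxacin 14 mm: in 14–15 mm → intermediate
Amoxicillin-clavulanate 18 mm: ≤ 20 mm ⇒ resistant
Ceftriaxone: 10 mm is ≤ 10 mm — R
Cefepime (14 mm) ≤ 18 mm → resistant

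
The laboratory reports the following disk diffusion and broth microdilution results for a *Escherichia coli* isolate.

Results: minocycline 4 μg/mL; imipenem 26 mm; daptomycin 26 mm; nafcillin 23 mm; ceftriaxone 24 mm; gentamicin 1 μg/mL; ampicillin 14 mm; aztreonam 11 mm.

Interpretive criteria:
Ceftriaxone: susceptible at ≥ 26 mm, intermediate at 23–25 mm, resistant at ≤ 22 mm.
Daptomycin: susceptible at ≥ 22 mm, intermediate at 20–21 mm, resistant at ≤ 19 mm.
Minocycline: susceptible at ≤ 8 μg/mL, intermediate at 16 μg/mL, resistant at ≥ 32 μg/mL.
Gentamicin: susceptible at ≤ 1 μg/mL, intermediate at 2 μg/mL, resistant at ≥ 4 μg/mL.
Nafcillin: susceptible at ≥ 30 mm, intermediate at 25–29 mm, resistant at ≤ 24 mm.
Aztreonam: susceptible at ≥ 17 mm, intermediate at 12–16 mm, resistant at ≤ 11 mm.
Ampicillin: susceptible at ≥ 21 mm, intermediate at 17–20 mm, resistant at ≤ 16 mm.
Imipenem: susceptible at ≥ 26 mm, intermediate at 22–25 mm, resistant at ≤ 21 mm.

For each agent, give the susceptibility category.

Minocycline: 4 μg/mL is ≤ 8 μg/mL — Susceptible
Imipenem: 26 mm is ≥ 26 mm — susceptible
Daptomycin 26 mm: ≥ 22 mm → S
Nafcillin: 23 mm is ≤ 24 mm ⇒ resistant
Ceftriaxone: 24 mm is in 23–25 mm → Intermediate
Gentamicin (1 μg/mL) ≤ 1 μg/mL ⇒ Susceptible
Ampicillin: 14 mm is ≤ 16 mm — R
Aztreonam 11 mm: ≤ 11 mm ⇒ resistant

S, S, S, R, I, S, R, R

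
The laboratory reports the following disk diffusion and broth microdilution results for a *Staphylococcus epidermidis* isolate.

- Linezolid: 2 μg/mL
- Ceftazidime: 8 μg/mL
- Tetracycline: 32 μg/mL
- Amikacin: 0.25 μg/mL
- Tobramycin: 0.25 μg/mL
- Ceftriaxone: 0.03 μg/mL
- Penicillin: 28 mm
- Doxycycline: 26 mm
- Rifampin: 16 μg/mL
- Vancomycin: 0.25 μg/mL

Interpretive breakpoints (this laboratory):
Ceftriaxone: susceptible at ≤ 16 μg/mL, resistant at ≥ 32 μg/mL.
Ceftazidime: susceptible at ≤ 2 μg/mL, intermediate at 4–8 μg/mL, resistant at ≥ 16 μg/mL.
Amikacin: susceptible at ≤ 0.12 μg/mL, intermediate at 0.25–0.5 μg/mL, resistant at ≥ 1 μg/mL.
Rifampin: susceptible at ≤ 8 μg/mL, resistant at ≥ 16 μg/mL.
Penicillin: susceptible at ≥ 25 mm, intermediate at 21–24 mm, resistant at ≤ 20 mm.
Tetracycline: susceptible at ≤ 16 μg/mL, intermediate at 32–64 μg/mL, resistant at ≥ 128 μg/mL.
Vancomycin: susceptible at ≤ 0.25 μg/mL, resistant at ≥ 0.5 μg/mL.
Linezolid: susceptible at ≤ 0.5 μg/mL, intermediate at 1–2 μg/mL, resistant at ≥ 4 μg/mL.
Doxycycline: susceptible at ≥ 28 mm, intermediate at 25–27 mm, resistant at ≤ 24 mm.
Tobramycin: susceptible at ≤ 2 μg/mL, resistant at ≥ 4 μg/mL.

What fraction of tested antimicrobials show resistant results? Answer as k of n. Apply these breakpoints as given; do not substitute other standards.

1 of 10

Linezolid (2 μg/mL) in 1–2 μg/mL ⇒ Intermediate
Ceftazidime 8 μg/mL: in 4–8 μg/mL → Intermediate
Tetracycline 32 μg/mL: in 32–64 μg/mL → I
Amikacin: 0.25 μg/mL is in 0.25–0.5 μg/mL ⇒ intermediate
Tobramycin 0.25 μg/mL: ≤ 2 μg/mL — S
Ceftriaxone (0.03 μg/mL) ≤ 16 μg/mL — S
Penicillin 28 mm: ≥ 25 mm — Susceptible
Doxycycline: 26 mm is in 25–27 mm ⇒ Intermediate
Rifampin (16 μg/mL) ≥ 16 μg/mL → resistant
Vancomycin (0.25 μg/mL) ≤ 0.25 μg/mL — Susceptible
Resistant: 1/10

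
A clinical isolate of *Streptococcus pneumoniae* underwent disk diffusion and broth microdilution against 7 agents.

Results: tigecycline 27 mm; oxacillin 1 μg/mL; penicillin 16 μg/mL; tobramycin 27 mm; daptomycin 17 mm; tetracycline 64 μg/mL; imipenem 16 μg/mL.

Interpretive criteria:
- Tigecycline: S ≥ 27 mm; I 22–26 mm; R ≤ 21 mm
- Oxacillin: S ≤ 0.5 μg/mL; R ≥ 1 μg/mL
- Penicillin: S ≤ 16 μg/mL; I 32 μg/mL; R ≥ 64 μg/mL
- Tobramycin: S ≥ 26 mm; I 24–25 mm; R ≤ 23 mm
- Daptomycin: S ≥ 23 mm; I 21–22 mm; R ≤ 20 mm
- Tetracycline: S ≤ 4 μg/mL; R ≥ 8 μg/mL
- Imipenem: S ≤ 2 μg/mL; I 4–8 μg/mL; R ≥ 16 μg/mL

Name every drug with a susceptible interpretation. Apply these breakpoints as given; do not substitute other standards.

tigecycline, penicillin, tobramycin

Tigecycline: 27 mm is ≥ 27 mm ⇒ Susceptible
Oxacillin (1 μg/mL) ≥ 1 μg/mL — resistant
Penicillin: 16 μg/mL is ≤ 16 μg/mL — S
Tobramycin (27 mm) ≥ 26 mm → S
Daptomycin: 17 mm is ≤ 20 mm — R
Tetracycline: 64 μg/mL is ≥ 8 μg/mL — R
Imipenem 16 μg/mL: ≥ 16 μg/mL — resistant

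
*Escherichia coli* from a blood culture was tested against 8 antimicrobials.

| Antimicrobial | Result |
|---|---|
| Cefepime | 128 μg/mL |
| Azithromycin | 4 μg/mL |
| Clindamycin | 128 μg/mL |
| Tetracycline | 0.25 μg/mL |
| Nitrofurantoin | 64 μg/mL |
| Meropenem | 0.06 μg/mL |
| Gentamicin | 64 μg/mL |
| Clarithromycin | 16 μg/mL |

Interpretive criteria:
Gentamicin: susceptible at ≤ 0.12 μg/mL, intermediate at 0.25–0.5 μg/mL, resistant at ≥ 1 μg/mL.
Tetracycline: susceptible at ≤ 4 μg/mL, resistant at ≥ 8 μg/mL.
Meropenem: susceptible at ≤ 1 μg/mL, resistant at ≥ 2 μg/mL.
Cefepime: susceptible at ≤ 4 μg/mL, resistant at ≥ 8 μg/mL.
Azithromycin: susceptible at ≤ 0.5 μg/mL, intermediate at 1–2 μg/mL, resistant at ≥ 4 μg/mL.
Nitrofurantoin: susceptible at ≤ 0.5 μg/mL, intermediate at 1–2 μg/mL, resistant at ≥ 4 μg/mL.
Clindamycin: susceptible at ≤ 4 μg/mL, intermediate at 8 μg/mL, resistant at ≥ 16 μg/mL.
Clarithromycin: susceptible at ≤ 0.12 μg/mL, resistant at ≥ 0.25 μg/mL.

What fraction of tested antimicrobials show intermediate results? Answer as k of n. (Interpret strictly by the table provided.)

Cefepime 128 μg/mL: ≥ 8 μg/mL — Resistant
Azithromycin (4 μg/mL) ≥ 4 μg/mL → resistant
Clindamycin: 128 μg/mL is ≥ 16 μg/mL ⇒ resistant
Tetracycline: 0.25 μg/mL is ≤ 4 μg/mL ⇒ susceptible
Nitrofurantoin: 64 μg/mL is ≥ 4 μg/mL ⇒ Resistant
Meropenem 0.06 μg/mL: ≤ 1 μg/mL — S
Gentamicin: 64 μg/mL is ≥ 1 μg/mL — resistant
Clarithromycin (16 μg/mL) ≥ 0.25 μg/mL → R
Intermediate: 0/8

0 of 8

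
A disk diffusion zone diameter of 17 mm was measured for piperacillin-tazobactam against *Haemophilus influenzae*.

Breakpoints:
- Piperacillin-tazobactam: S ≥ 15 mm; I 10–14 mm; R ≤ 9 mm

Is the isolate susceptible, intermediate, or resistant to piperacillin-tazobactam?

Piperacillin-tazobactam 17 mm: ≥ 15 mm ⇒ Susceptible

Susceptible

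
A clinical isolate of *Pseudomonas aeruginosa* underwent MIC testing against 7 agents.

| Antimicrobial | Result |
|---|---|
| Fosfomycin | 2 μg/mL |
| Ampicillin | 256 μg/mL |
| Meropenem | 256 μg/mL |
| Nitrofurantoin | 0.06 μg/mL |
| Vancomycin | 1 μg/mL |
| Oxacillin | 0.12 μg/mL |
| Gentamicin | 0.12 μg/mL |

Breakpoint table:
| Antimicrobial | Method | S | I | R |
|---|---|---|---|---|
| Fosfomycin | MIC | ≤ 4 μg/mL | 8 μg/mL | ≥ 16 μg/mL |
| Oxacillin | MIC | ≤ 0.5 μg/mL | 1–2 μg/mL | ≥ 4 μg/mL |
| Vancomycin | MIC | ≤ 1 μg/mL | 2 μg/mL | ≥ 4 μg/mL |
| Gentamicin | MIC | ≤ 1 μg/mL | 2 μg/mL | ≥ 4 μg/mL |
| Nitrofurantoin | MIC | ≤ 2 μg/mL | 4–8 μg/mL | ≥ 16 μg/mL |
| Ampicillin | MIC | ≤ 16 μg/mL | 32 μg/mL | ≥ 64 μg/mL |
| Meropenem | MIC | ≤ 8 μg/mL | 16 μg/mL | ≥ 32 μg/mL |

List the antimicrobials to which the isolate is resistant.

Fosfomycin (2 μg/mL) ≤ 4 μg/mL — S
Ampicillin 256 μg/mL: ≥ 64 μg/mL — resistant
Meropenem 256 μg/mL: ≥ 32 μg/mL — resistant
Nitrofurantoin (0.06 μg/mL) ≤ 2 μg/mL ⇒ susceptible
Vancomycin: 1 μg/mL is ≤ 1 μg/mL ⇒ S
Oxacillin: 0.12 μg/mL is ≤ 0.5 μg/mL → S
Gentamicin 0.12 μg/mL: ≤ 1 μg/mL ⇒ S

ampicillin, meropenem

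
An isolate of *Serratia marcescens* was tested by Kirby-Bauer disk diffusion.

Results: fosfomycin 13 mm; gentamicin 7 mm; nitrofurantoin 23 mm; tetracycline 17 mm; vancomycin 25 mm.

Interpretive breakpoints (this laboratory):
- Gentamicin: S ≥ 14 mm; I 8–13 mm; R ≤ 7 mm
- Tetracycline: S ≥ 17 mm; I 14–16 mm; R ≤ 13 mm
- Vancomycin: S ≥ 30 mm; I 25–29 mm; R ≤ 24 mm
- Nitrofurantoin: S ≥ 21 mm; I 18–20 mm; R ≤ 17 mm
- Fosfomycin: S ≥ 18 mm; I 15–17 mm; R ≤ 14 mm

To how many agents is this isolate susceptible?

Fosfomycin 13 mm: ≤ 14 mm → resistant
Gentamicin: 7 mm is ≤ 7 mm — R
Nitrofurantoin (23 mm) ≥ 21 mm — Susceptible
Tetracycline: 17 mm is ≥ 17 mm → susceptible
Vancomycin 25 mm: in 25–29 mm — I
Susceptible: 2

2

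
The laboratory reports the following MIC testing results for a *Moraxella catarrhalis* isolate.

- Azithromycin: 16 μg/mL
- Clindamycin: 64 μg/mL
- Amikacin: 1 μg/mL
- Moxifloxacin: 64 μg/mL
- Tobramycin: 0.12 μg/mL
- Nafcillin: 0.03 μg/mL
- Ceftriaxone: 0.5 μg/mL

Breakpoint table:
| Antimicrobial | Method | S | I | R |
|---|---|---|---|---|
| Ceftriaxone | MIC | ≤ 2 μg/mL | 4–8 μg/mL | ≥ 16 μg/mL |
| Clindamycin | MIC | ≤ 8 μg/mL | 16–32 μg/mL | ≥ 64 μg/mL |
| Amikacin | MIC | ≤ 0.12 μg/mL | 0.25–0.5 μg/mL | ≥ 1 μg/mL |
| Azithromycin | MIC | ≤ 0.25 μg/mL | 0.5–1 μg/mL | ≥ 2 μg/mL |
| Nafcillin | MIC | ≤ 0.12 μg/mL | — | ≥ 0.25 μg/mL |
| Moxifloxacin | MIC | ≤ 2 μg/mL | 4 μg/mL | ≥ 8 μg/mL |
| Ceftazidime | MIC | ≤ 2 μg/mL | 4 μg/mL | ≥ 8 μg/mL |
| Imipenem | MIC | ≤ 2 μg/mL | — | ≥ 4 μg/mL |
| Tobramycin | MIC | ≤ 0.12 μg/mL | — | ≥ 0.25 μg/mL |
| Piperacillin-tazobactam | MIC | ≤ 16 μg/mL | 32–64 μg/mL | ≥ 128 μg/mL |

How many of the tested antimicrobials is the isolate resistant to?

4

Azithromycin (16 μg/mL) ≥ 2 μg/mL ⇒ Resistant
Clindamycin: 64 μg/mL is ≥ 64 μg/mL ⇒ R
Amikacin 1 μg/mL: ≥ 1 μg/mL — Resistant
Moxifloxacin (64 μg/mL) ≥ 8 μg/mL → Resistant
Tobramycin (0.12 μg/mL) ≤ 0.12 μg/mL — Susceptible
Nafcillin (0.03 μg/mL) ≤ 0.12 μg/mL — S
Ceftriaxone: 0.5 μg/mL is ≤ 2 μg/mL — susceptible
Resistant: 4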